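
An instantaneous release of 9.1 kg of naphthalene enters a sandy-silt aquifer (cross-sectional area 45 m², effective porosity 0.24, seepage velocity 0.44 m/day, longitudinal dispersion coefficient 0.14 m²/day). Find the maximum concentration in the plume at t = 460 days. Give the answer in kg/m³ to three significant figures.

The peak of an instantaneous 1D plume sits at x = vt; there the Gaussian factor is 1 and C_max = M/(n_e·A·√(4πDt)), where n_e·A is the pore area the mass is dissolved in.
√(4πDt) = √(4π × 0.14 × 460) = 28.45 m, so C_max = 9.1/(0.24 × 45 × 28.45) = 0.0296 kg/m³.

0.0296 kg/m³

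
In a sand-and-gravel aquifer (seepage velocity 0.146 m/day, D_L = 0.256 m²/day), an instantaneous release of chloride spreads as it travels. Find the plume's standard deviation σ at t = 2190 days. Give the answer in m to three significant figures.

Dispersive spreading gives a Gaussian with σ² = 2Dt; advection only shifts the center.
σ = √(2 × 0.256 × 2190) = 33.5 m.

33.5 m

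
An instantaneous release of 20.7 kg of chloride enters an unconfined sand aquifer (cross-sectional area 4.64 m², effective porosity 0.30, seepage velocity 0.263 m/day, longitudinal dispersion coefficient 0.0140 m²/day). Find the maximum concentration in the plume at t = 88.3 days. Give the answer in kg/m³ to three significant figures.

3.77 kg/m³

The peak of an instantaneous 1D plume sits at x = vt; there the Gaussian factor is 1 and C_max = M/(n_e·A·√(4πDt)), where n_e·A is the pore area the mass is dissolved in.
√(4πDt) = √(4π × 0.0140 × 88.3) = 3.941 m, so C_max = 20.7/(0.30 × 4.64 × 3.941) = 3.77 kg/m³.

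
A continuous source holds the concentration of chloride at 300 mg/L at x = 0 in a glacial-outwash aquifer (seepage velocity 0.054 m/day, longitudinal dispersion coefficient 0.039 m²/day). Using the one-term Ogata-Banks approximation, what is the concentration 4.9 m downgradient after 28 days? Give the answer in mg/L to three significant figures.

For a continuous step input, C/C₀ ≈ ½·erfc((x−vt)/(2√(Dt))).
vt = 0.054 × 28 = 1.512 m and 2√(Dt) = 2√(0.039 × 28) = 2.090 m.
Argument (x−vt)/(2√(Dt)) = (4.9 − 1.512)/2.090 = 1.621; ½·erfc(1.621) = 0.01094.
C = 300 × 0.01094 = 3.28 mg/L.

3.28 mg/L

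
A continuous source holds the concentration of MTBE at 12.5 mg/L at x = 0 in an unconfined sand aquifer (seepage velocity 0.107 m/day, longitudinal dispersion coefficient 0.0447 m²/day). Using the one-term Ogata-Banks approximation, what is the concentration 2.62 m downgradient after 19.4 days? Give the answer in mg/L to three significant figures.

For a continuous step input, C/C₀ ≈ ½·erfc((x−vt)/(2√(Dt))).
vt = 0.107 × 19.4 = 2.0758 m and 2√(Dt) = 2√(0.0447 × 19.4) = 1.862 m.
Argument (x−vt)/(2√(Dt)) = (2.62 − 2.0758)/1.862 = 0.2923; ½·erfc(0.2923) = 0.3397.
C = 12.5 × 0.3397 = 4.25 mg/L.

4.25 mg/L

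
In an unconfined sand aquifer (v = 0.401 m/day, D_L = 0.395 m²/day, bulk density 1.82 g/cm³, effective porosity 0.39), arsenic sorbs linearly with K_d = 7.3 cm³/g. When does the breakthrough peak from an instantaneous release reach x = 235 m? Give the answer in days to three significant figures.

20500 days

Retardation factor R = 1 + ρ_b·K_d/n = 1 + 1.82 × 7.3/0.39 = 35.07.
Sorption retards both mechanisms: v_R = v/R = 0.01143 m/day, D_R = D/R = 0.01126 m²/day.
Peak time from v_R²t² + 2D_R t − x² = 0: t = (√(D_R² + v_R²x²) − D_R)/v_R².
√(D_R² + v_R²x²) = √(0.01126² + 0.01143² × 235²) = 2.686; v_R² = 0.0001306.
t = (2.686 − 0.01126)/0.0001306 = 20500 days.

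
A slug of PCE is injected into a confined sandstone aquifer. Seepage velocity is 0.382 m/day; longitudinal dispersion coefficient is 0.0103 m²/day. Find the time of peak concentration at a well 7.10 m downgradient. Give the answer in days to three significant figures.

For the 1D instantaneous-source solution, setting ∂C/∂t = 0 at fixed x gives v²t² + 2Dt − x² = 0, so t = (√(D² + v²x²) − D)/v².
√(D² + v²x²) = √(0.0103² + 0.382² × 7.10²) = 2.712; v² = 0.145924.
t = (2.712 − 0.0103)/0.145924 = 18.5 days (vs. the pure-advection estimate x/v = 18.6 d).

18.5 days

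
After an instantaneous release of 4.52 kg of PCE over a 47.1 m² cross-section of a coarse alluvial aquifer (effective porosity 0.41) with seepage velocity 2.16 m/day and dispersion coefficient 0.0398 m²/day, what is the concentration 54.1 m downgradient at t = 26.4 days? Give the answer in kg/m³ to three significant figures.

0.00842 kg/m³

For an instantaneous plane source, C(x,t) = M/(n_e·A·√(4πDt)) · exp(−(x−vt)²/(4Dt)), with n_e·A the pore (flow) area.
Plume center vt = 2.16 × 26.4 = 57.024 m, so the well at 54.1 m is 2.924 m upgradient of the peak.
√(4πDt) = 3.634 m, giving peak height M/(n_e·A·√(4πDt)) = 4.52/(0.41 × 47.1 × 3.634) = 0.06441 kg/m³.
(x−vt)²/(4Dt) = (-2.924)²/(4 × 0.0398 × 26.4) = 2.034; exp(−2.034) = 0.1308.
C = 0.06441 × 0.1308 = 0.00842 kg/m³.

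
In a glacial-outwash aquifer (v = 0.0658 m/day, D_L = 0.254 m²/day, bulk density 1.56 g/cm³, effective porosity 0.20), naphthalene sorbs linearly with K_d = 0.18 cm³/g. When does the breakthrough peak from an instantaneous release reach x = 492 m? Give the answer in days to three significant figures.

17800 days

Retardation factor R = 1 + ρ_b·K_d/n = 1 + 1.56 × 0.18/0.20 = 2.404.
Sorption retards both mechanisms: v_R = v/R = 0.02737 m/day, D_R = D/R = 0.1057 m²/day.
Peak time from v_R²t² + 2D_R t − x² = 0: t = (√(D_R² + v_R²x²) − D_R)/v_R².
√(D_R² + v_R²x²) = √(0.1057² + 0.02737² × 492²) = 13.47; v_R² = 0.0007491.
t = (13.47 − 0.1057)/0.0007491 = 17800 days.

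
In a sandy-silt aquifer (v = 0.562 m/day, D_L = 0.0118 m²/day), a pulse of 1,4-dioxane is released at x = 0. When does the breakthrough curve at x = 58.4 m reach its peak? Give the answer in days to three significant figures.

104 days

For the 1D instantaneous-source solution, setting ∂C/∂t = 0 at fixed x gives v²t² + 2Dt − x² = 0, so t = (√(D² + v²x²) − D)/v².
√(D² + v²x²) = √(0.0118² + 0.562² × 58.4²) = 32.82; v² = 0.315844.
t = (32.82 − 0.0118)/0.315844 = 104 days (vs. the pure-advection estimate x/v = 104 d).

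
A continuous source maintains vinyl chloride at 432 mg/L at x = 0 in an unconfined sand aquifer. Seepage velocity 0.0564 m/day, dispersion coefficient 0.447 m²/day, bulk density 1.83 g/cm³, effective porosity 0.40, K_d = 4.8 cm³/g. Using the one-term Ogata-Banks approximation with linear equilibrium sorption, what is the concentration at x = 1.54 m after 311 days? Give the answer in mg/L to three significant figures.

Retardation factor R = 1 + ρ_b·K_d/n = 1 + 1.83 × 4.8/0.40 = 22.96.
Sorption retards both mechanisms: v_R = v/R = 0.002456 m/day, D_R = D/R = 0.01947 m²/day.
v_R·t = 0.002456 × 311 = 0.763816 m; 2√(D_R t) = 4.921 m; argument = (1.54 − 0.763816)/4.921 = 0.1577.
C = C₀ × ½·erfc(0.1577) = 432 × 0.4118 = 178 mg/L.

178 mg/L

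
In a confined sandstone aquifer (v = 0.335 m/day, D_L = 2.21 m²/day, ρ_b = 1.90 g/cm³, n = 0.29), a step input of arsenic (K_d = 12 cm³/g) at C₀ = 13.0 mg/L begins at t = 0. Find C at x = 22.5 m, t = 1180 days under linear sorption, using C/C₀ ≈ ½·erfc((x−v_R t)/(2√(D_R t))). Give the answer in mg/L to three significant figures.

0.197 mg/L

Retardation factor R = 1 + ρ_b·K_d/n = 1 + 1.90 × 12/0.29 = 79.62.
Sorption retards both mechanisms: v_R = v/R = 0.004207 m/day, D_R = D/R = 0.02776 m²/day.
v_R·t = 0.004207 × 1180 = 4.96426 m; 2√(D_R t) = 11.45 m; argument = (22.5 − 4.96426)/11.45 = 1.532.
C = C₀ × ½·erfc(1.532) = 13.0 × 0.01513 = 0.197 mg/L.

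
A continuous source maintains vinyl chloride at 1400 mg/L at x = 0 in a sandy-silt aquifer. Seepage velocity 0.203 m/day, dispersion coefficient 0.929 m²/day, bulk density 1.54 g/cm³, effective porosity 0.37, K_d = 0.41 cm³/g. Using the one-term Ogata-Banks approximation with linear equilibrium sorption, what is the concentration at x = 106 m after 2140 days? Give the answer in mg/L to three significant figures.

Retardation factor R = 1 + ρ_b·K_d/n = 1 + 1.54 × 0.41/0.37 = 2.706.
Sorption retards both mechanisms: v_R = v/R = 0.07502 m/day, D_R = D/R = 0.3433 m²/day.
v_R·t = 0.07502 × 2140 = 160.5428 m; 2√(D_R t) = 54.21 m; argument = (106 − 160.5428)/54.21 = -1.006.
C = C₀ × ½·erfc(-1.006) = 1400 × 0.9226 = 1290 mg/L.

1290 mg/L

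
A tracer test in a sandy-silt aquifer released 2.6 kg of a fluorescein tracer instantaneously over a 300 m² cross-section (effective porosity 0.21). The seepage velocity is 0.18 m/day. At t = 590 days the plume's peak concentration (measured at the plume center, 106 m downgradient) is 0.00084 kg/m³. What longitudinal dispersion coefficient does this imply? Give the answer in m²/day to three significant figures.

At the plume center C_max = M/(n_e·A·√(4πDt)), so D = M²/(4πt·(n_e·A·C_max)²).
n_e·A·C_max = 0.21 × 300 × 0.00084 = 0.05292 kg/m.
D = 2.6²/(4π × 590 × 0.05292²) = 0.326 m²/day.

0.326 m²/day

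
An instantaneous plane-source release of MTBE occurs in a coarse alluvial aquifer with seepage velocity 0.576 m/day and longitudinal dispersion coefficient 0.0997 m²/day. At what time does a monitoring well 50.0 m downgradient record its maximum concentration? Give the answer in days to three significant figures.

86.5 days

For the 1D instantaneous-source solution, setting ∂C/∂t = 0 at fixed x gives v²t² + 2Dt − x² = 0, so t = (√(D² + v²x²) − D)/v².
√(D² + v²x²) = √(0.0997² + 0.576² × 50.0²) = 28.80; v² = 0.331776.
t = (28.80 − 0.0997)/0.331776 = 86.5 days (vs. the pure-advection estimate x/v = 86.8 d).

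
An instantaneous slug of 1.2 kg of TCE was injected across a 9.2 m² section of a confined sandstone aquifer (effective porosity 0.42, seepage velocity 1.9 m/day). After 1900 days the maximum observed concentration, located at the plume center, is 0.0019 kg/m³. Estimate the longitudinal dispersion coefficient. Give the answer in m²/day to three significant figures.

At the plume center C_max = M/(n_e·A·√(4πDt)), so D = M²/(4πt·(n_e·A·C_max)²).
n_e·A·C_max = 0.42 × 9.2 × 0.0019 = 0.007342 kg/m.
D = 1.2²/(4π × 1900 × 0.007342²) = 1.12 m²/day.

1.12 m²/day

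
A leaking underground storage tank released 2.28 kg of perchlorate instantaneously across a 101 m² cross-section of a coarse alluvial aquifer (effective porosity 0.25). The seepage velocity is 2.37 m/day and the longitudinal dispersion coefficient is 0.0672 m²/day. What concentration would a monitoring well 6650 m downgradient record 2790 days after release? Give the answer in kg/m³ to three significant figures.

For an instantaneous plane source, C(x,t) = M/(n_e·A·√(4πDt)) · exp(−(x−vt)²/(4Dt)), with n_e·A the pore (flow) area.
Plume center vt = 2.37 × 2790 = 6612.3 m, so the well at 6650 m is 37.7 m downgradient of the peak.
√(4πDt) = 48.54 m, giving peak height M/(n_e·A·√(4πDt)) = 2.28/(0.25 × 101 × 48.54) = 0.001860 kg/m³.
(x−vt)²/(4Dt) = (37.7)²/(4 × 0.0672 × 2790) = 1.895; exp(−1.895) = 0.1503.
C = 0.001860 × 0.1503 = 0.000280 kg/m³.

0.000280 kg/m³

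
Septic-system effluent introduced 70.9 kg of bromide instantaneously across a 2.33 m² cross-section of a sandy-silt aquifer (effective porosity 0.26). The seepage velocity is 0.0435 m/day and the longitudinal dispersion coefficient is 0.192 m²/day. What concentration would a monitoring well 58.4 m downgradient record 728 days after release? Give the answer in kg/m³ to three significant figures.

0.778 kg/m³

For an instantaneous plane source, C(x,t) = M/(n_e·A·√(4πDt)) · exp(−(x−vt)²/(4Dt)), with n_e·A the pore (flow) area.
Plume center vt = 0.0435 × 728 = 31.668 m, so the well at 58.4 m is 26.732 m downgradient of the peak.
√(4πDt) = 41.91 m, giving peak height M/(n_e·A·√(4πDt)) = 70.9/(0.26 × 2.33 × 41.91) = 2.793 kg/m³.
(x−vt)²/(4Dt) = (26.732)²/(4 × 0.192 × 728) = 1.278; exp(−1.278) = 0.2786.
C = 2.793 × 0.2786 = 0.778 kg/m³.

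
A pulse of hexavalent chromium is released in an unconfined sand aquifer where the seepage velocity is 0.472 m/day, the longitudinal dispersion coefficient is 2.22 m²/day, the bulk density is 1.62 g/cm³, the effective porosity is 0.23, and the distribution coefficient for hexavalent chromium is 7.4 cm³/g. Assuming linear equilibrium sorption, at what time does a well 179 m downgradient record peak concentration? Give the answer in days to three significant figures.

Retardation factor R = 1 + ρ_b·K_d/n = 1 + 1.62 × 7.4/0.23 = 53.12.
Sorption retards both mechanisms: v_R = v/R = 0.008886 m/day, D_R = D/R = 0.04179 m²/day.
Peak time from v_R²t² + 2D_R t − x² = 0: t = (√(D_R² + v_R²x²) − D_R)/v_R².
√(D_R² + v_R²x²) = √(0.04179² + 0.008886² × 179²) = 1.591; v_R² = 7.896e-05.
t = (1.591 − 0.04179)/7.896e-05 = 19600 days.

19600 days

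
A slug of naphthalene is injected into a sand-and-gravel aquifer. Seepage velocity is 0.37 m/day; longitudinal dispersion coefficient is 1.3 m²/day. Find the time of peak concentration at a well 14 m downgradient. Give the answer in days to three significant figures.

For the 1D instantaneous-source solution, setting ∂C/∂t = 0 at fixed x gives v²t² + 2Dt − x² = 0, so t = (√(D² + v²x²) − D)/v².
√(D² + v²x²) = √(1.3² + 0.37² × 14²) = 5.341; v² = 0.1369.
t = (5.341 − 1.3)/0.1369 = 29.5 days (vs. the pure-advection estimate x/v = 37.8 d).

29.5 days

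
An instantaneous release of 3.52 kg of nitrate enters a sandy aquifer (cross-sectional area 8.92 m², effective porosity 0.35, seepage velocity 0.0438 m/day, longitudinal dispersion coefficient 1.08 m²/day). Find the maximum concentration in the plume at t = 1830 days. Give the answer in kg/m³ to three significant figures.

0.00715 kg/m³

The peak of an instantaneous 1D plume sits at x = vt; there the Gaussian factor is 1 and C_max = M/(n_e·A·√(4πDt)), where n_e·A is the pore area the mass is dissolved in.
√(4πDt) = √(4π × 1.08 × 1830) = 157.6 m, so C_max = 3.52/(0.35 × 8.92 × 157.6) = 0.00715 kg/m³.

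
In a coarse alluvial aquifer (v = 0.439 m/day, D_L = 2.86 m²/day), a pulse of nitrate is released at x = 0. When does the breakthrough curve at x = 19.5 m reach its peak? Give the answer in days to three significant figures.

For the 1D instantaneous-source solution, setting ∂C/∂t = 0 at fixed x gives v²t² + 2Dt − x² = 0, so t = (√(D² + v²x²) − D)/v².
√(D² + v²x²) = √(2.86² + 0.439² × 19.5²) = 9.026; v² = 0.192721.
t = (9.026 − 2.86)/0.192721 = 32.0 days (vs. the pure-advection estimate x/v = 44.4 d).

32.0 days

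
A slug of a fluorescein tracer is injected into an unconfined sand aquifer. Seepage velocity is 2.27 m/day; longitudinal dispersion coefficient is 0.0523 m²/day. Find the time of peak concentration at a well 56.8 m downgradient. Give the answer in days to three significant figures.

For the 1D instantaneous-source solution, setting ∂C/∂t = 0 at fixed x gives v²t² + 2Dt − x² = 0, so t = (√(D² + v²x²) − D)/v².
√(D² + v²x²) = √(0.0523² + 2.27² × 56.8²) = 128.9; v² = 5.1529.
t = (128.9 − 0.0523)/5.1529 = 25.0 days (vs. the pure-advection estimate x/v = 25.0 d).

25.0 days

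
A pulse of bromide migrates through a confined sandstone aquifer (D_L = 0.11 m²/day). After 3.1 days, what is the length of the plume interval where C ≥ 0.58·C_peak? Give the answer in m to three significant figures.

The plume is Gaussian with σ = √(2Dt) = √(2 × 0.11 × 3.1) = 0.8258 m.
C/C_peak = exp(−Δx²/(2σ²)) = 0.58 ⇒ Δx = σ·√(−2 ln 0.58) = 0.8258 × 1.044 = 0.8621 m.
Width = 2Δx = 1.72 m.

1.72 m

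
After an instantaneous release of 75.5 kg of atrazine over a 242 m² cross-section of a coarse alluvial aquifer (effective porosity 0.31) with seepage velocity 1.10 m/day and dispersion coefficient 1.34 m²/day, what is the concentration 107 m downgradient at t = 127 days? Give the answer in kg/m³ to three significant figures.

For an instantaneous plane source, C(x,t) = M/(n_e·A·√(4πDt)) · exp(−(x−vt)²/(4Dt)), with n_e·A the pore (flow) area.
Plume center vt = 1.10 × 127 = 139.7 m, so the well at 107 m is 32.7 m upgradient of the peak.
√(4πDt) = 46.24 m, giving peak height M/(n_e·A·√(4πDt)) = 75.5/(0.31 × 242 × 46.24) = 0.02176 kg/m³.
(x−vt)²/(4Dt) = (-32.7)²/(4 × 1.34 × 127) = 1.571; exp(−1.571) = 0.2078.
C = 0.02176 × 0.2078 = 0.00452 kg/m³.

0.00452 kg/m³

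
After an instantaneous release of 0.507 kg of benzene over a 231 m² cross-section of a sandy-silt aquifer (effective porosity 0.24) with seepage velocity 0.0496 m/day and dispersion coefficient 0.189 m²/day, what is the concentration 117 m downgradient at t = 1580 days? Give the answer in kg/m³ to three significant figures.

4.28e-05 kg/m³

For an instantaneous plane source, C(x,t) = M/(n_e·A·√(4πDt)) · exp(−(x−vt)²/(4Dt)), with n_e·A the pore (flow) area.
Plume center vt = 0.0496 × 1580 = 78.368 m, so the well at 117 m is 38.632 m downgradient of the peak.
√(4πDt) = 61.26 m, giving peak height M/(n_e·A·√(4πDt)) = 0.507/(0.24 × 231 × 61.26) = 0.0001493 kg/m³.
(x−vt)²/(4Dt) = (38.632)²/(4 × 0.189 × 1580) = 1.249; exp(−1.249) = 0.2868.
C = 0.0001493 × 0.2868 = 4.28e-05 kg/m³.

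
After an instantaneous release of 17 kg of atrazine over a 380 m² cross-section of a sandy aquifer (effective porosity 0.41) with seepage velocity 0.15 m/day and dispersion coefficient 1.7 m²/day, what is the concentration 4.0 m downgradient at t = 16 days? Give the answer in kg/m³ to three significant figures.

0.00576 kg/m³

For an instantaneous plane source, C(x,t) = M/(n_e·A·√(4πDt)) · exp(−(x−vt)²/(4Dt)), with n_e·A the pore (flow) area.
Plume center vt = 0.15 × 16 = 2.4 m, so the well at 4.0 m is 1.6 m downgradient of the peak.
√(4πDt) = 18.49 m, giving peak height M/(n_e·A·√(4πDt)) = 17/(0.41 × 380 × 18.49) = 0.005901 kg/m³.
(x−vt)²/(4Dt) = (1.6)²/(4 × 1.7 × 16) = 0.02353; exp(−0.02353) = 0.9767.
C = 0.005901 × 0.9767 = 0.00576 kg/m³.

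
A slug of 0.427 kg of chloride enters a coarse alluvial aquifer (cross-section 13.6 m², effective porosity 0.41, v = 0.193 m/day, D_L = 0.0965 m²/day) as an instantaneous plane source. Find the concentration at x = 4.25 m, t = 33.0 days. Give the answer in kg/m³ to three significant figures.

For an instantaneous plane source, C(x,t) = M/(n_e·A·√(4πDt)) · exp(−(x−vt)²/(4Dt)), with n_e·A the pore (flow) area.
Plume center vt = 0.193 × 33.0 = 6.369 m, so the well at 4.25 m is 2.119 m upgradient of the peak.
√(4πDt) = 6.326 m, giving peak height M/(n_e·A·√(4πDt)) = 0.427/(0.41 × 13.6 × 6.326) = 0.01211 kg/m³.
(x−vt)²/(4Dt) = (-2.119)²/(4 × 0.0965 × 33.0) = 0.3525; exp(−0.3525) = 0.7029.
C = 0.01211 × 0.7029 = 0.00851 kg/m³.

0.00851 kg/m³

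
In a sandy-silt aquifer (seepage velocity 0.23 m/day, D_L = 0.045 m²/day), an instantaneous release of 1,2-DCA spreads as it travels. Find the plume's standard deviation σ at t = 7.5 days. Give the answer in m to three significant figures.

0.822 m

Dispersive spreading gives a Gaussian with σ² = 2Dt; advection only shifts the center.
σ = √(2 × 0.045 × 7.5) = 0.822 m.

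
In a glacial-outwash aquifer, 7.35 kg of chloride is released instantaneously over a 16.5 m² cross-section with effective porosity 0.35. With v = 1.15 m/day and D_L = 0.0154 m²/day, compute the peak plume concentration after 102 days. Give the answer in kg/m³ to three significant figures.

The peak of an instantaneous 1D plume sits at x = vt; there the Gaussian factor is 1 and C_max = M/(n_e·A·√(4πDt)), where n_e·A is the pore area the mass is dissolved in.
√(4πDt) = √(4π × 0.0154 × 102) = 4.443 m, so C_max = 7.35/(0.35 × 16.5 × 4.443) = 0.286 kg/m³.

0.286 kg/m³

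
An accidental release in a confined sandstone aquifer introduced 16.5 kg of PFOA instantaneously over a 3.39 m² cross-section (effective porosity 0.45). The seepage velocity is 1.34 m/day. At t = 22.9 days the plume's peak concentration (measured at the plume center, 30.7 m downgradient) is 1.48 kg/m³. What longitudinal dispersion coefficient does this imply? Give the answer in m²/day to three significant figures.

0.186 m²/day

At the plume center C_max = M/(n_e·A·√(4πDt)), so D = M²/(4πt·(n_e·A·C_max)²).
n_e·A·C_max = 0.45 × 3.39 × 1.48 = 2.258 kg/m.
D = 16.5²/(4π × 22.9 × 2.258²) = 0.186 m²/day.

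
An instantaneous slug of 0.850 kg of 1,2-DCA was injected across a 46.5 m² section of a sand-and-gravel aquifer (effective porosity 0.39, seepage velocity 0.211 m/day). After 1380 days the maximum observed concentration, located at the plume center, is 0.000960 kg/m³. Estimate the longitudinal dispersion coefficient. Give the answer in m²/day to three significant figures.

At the plume center C_max = M/(n_e·A·√(4πDt)), so D = M²/(4πt·(n_e·A·C_max)²).
n_e·A·C_max = 0.39 × 46.5 × 0.000960 = 0.01741 kg/m.
D = 0.850²/(4π × 1380 × 0.01741²) = 0.137 m²/day.

0.137 m²/day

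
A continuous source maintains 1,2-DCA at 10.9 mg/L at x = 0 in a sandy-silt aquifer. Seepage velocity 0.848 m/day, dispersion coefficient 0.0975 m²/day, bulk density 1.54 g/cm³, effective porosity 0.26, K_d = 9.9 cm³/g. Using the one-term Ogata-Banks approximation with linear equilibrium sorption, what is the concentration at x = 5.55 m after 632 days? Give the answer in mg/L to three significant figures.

10.8 mg/L

Retardation factor R = 1 + ρ_b·K_d/n = 1 + 1.54 × 9.9/0.26 = 59.64.
Sorption retards both mechanisms: v_R = v/R = 0.01422 m/day, D_R = D/R = 0.001635 m²/day.
v_R·t = 0.01422 × 632 = 8.98704 m; 2√(D_R t) = 2.033 m; argument = (5.55 − 8.98704)/2.033 = -1.691.
C = C₀ × ½·erfc(-1.691) = 10.9 × 0.9916 = 10.8 mg/L.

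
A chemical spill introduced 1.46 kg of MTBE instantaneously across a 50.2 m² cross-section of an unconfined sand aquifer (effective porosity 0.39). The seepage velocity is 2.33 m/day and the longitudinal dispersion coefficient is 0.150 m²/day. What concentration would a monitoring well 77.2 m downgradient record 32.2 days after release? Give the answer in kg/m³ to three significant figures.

For an instantaneous plane source, C(x,t) = M/(n_e·A·√(4πDt)) · exp(−(x−vt)²/(4Dt)), with n_e·A the pore (flow) area.
Plume center vt = 2.33 × 32.2 = 75.026 m, so the well at 77.2 m is 2.174 m downgradient of the peak.
√(4πDt) = 7.791 m, giving peak height M/(n_e·A·√(4πDt)) = 1.46/(0.39 × 50.2 × 7.791) = 0.009572 kg/m³.
(x−vt)²/(4Dt) = (2.174)²/(4 × 0.150 × 32.2) = 0.2446; exp(−0.2446) = 0.7830.
C = 0.009572 × 0.7830 = 0.00749 kg/m³.

0.00749 kg/m³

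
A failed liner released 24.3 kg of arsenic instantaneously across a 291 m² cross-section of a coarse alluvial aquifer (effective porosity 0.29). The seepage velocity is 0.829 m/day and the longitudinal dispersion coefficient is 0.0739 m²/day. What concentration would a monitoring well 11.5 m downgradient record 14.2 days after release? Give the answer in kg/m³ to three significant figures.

For an instantaneous plane source, C(x,t) = M/(n_e·A·√(4πDt)) · exp(−(x−vt)²/(4Dt)), with n_e·A the pore (flow) area.
Plume center vt = 0.829 × 14.2 = 11.7718 m, so the well at 11.5 m is 0.2718 m upgradient of the peak.
√(4πDt) = 3.631 m, giving peak height M/(n_e·A·√(4πDt)) = 24.3/(0.29 × 291 × 3.631) = 0.07930 kg/m³.
(x−vt)²/(4Dt) = (-0.2718)²/(4 × 0.0739 × 14.2) = 0.01760; exp(−0.01760) = 0.9826.
C = 0.07930 × 0.9826 = 0.0779 kg/m³.

0.0779 kg/m³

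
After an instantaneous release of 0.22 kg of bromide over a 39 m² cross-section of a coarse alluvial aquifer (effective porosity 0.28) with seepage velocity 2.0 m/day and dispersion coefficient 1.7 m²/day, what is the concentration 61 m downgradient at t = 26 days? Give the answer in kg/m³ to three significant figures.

0.000541 kg/m³

For an instantaneous plane source, C(x,t) = M/(n_e·A·√(4πDt)) · exp(−(x−vt)²/(4Dt)), with n_e·A the pore (flow) area.
Plume center vt = 2.0 × 26 = 52 m, so the well at 61 m is 9 m downgradient of the peak.
√(4πDt) = 23.57 m, giving peak height M/(n_e·A·√(4πDt)) = 0.22/(0.28 × 39 × 23.57) = 0.0008548 kg/m³.
(x−vt)²/(4Dt) = (9)²/(4 × 1.7 × 26) = 0.4581; exp(−0.4581) = 0.6325.
C = 0.0008548 × 0.6325 = 0.000541 kg/m³.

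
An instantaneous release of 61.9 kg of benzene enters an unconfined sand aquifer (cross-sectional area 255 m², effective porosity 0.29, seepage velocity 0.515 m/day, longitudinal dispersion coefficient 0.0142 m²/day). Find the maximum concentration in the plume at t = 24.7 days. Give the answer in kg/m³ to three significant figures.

The peak of an instantaneous 1D plume sits at x = vt; there the Gaussian factor is 1 and C_max = M/(n_e·A·√(4πDt)), where n_e·A is the pore area the mass is dissolved in.
√(4πDt) = √(4π × 0.0142 × 24.7) = 2.099 m, so C_max = 61.9/(0.29 × 255 × 2.099) = 0.399 kg/m³.

0.399 kg/m³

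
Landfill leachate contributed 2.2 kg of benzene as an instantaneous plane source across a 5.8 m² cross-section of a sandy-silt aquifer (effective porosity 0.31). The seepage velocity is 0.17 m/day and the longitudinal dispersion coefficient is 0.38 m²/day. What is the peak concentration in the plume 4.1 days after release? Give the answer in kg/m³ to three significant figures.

0.277 kg/m³

The peak of an instantaneous 1D plume sits at x = vt; there the Gaussian factor is 1 and C_max = M/(n_e·A·√(4πDt)), where n_e·A is the pore area the mass is dissolved in.
√(4πDt) = √(4π × 0.38 × 4.1) = 4.425 m, so C_max = 2.2/(0.31 × 5.8 × 4.425) = 0.277 kg/m³.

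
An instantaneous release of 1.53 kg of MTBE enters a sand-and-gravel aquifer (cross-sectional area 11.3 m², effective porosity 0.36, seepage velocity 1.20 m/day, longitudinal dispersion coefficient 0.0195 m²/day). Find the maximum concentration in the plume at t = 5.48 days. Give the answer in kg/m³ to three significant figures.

The peak of an instantaneous 1D plume sits at x = vt; there the Gaussian factor is 1 and C_max = M/(n_e·A·√(4πDt)), where n_e·A is the pore area the mass is dissolved in.
√(4πDt) = √(4π × 0.0195 × 5.48) = 1.159 m, so C_max = 1.53/(0.36 × 11.3 × 1.159) = 0.325 kg/m³.

0.325 kg/m³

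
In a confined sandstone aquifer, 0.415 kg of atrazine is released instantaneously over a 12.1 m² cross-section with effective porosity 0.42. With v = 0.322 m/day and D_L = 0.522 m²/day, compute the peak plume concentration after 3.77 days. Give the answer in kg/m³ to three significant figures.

The peak of an instantaneous 1D plume sits at x = vt; there the Gaussian factor is 1 and C_max = M/(n_e·A·√(4πDt)), where n_e·A is the pore area the mass is dissolved in.
√(4πDt) = √(4π × 0.522 × 3.77) = 4.973 m, so C_max = 0.415/(0.42 × 12.1 × 4.973) = 0.0164 kg/m³.

0.0164 kg/m³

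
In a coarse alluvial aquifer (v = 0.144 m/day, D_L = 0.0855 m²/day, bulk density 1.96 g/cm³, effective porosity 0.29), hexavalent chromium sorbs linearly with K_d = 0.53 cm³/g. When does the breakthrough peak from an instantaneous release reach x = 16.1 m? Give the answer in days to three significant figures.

Retardation factor R = 1 + ρ_b·K_d/n = 1 + 1.96 × 0.53/0.29 = 4.582.
Sorption retards both mechanisms: v_R = v/R = 0.03143 m/day, D_R = D/R = 0.01866 m²/day.
Peak time from v_R²t² + 2D_R t − x² = 0: t = (√(D_R² + v_R²x²) − D_R)/v_R².
√(D_R² + v_R²x²) = √(0.01866² + 0.03143² × 16.1²) = 0.5064; v_R² = 0.0009878.
t = (0.5064 − 0.01866)/0.0009878 = 494 days.

494 days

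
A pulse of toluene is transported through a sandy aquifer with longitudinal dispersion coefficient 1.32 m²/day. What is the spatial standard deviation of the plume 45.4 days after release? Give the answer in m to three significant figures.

Dispersive spreading gives a Gaussian with σ² = 2Dt; advection only shifts the center.
σ = √(2 × 1.32 × 45.4) = 10.9 m.

10.9 m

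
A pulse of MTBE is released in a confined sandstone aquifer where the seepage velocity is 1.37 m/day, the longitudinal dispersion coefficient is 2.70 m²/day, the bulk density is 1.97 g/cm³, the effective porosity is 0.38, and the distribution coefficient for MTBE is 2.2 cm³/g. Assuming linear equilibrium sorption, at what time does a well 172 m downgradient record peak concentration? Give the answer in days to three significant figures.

Retardation factor R = 1 + ρ_b·K_d/n = 1 + 1.97 × 2.2/0.38 = 12.41.
Sorption retards both mechanisms: v_R = v/R = 0.1104 m/day, D_R = D/R = 0.2176 m²/day.
Peak time from v_R²t² + 2D_R t − x² = 0: t = (√(D_R² + v_R²x²) − D_R)/v_R².
√(D_R² + v_R²x²) = √(0.2176² + 0.1104² × 172²) = 18.99; v_R² = 0.01219.
t = (18.99 − 0.2176)/0.01219 = 1540 days.

1540 days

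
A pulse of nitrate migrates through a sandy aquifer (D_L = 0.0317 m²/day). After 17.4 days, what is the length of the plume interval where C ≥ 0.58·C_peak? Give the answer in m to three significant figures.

The plume is Gaussian with σ = √(2Dt) = √(2 × 0.0317 × 17.4) = 1.050 m.
C/C_peak = exp(−Δx²/(2σ²)) = 0.58 ⇒ Δx = σ·√(−2 ln 0.58) = 1.050 × 1.044 = 1.096 m.
Width = 2Δx = 2.19 m.

2.19 m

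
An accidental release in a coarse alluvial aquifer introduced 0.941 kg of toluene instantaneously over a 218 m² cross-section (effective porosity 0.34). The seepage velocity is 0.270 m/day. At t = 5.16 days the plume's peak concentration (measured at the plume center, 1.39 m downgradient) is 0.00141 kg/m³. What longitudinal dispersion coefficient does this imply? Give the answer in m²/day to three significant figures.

1.25 m²/day

At the plume center C_max = M/(n_e·A·√(4πDt)), so D = M²/(4πt·(n_e·A·C_max)²).
n_e·A·C_max = 0.34 × 218 × 0.00141 = 0.1045 kg/m.
D = 0.941²/(4π × 5.16 × 0.1045²) = 1.25 m²/day.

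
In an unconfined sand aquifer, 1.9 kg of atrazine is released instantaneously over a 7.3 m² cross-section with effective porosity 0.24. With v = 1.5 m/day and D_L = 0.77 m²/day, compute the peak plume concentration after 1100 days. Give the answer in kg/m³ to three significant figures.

0.0105 kg/m³

The peak of an instantaneous 1D plume sits at x = vt; there the Gaussian factor is 1 and C_max = M/(n_e·A·√(4πDt)), where n_e·A is the pore area the mass is dissolved in.
√(4πDt) = √(4π × 0.77 × 1100) = 103.2 m, so C_max = 1.9/(0.24 × 7.3 × 103.2) = 0.0105 kg/m³.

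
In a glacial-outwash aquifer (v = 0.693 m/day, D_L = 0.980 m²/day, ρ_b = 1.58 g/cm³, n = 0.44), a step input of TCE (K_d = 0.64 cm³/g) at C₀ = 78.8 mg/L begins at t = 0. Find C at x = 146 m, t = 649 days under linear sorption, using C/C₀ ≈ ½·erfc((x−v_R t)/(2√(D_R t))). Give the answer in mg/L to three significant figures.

24.6 mg/L

Retardation factor R = 1 + ρ_b·K_d/n = 1 + 1.58 × 0.64/0.44 = 3.298.
Sorption retards both mechanisms: v_R = v/R = 0.2101 m/day, D_R = D/R = 0.2971 m²/day.
v_R·t = 0.2101 × 649 = 136.3549 m; 2√(D_R t) = 27.77 m; argument = (146 − 136.3549)/27.77 = 0.3473.
C = C₀ × ½·erfc(0.3473) = 78.8 × 0.3117 = 24.6 mg/L.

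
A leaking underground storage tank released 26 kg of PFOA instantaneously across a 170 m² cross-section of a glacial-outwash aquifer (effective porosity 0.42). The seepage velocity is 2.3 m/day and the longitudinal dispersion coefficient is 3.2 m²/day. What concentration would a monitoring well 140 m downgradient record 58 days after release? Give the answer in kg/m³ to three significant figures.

0.00711 kg/m³

For an instantaneous plane source, C(x,t) = M/(n_e·A·√(4πDt)) · exp(−(x−vt)²/(4Dt)), with n_e·A the pore (flow) area.
Plume center vt = 2.3 × 58 = 133.4 m, so the well at 140 m is 6.6 m downgradient of the peak.
√(4πDt) = 48.29 m, giving peak height M/(n_e·A·√(4πDt)) = 26/(0.42 × 170 × 48.29) = 0.007541 kg/m³.
(x−vt)²/(4Dt) = (6.6)²/(4 × 3.2 × 58) = 0.05867; exp(−0.05867) = 0.9430.
C = 0.007541 × 0.9430 = 0.00711 kg/m³.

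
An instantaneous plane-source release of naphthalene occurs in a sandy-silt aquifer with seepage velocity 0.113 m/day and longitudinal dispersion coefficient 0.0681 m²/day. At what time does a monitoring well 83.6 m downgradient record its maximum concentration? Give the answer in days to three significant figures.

735 days

For the 1D instantaneous-source solution, setting ∂C/∂t = 0 at fixed x gives v²t² + 2Dt − x² = 0, so t = (√(D² + v²x²) − D)/v².
√(D² + v²x²) = √(0.0681² + 0.113² × 83.6²) = 9.447; v² = 0.012769.
t = (9.447 − 0.0681)/0.012769 = 735 days (vs. the pure-advection estimate x/v = 740 d).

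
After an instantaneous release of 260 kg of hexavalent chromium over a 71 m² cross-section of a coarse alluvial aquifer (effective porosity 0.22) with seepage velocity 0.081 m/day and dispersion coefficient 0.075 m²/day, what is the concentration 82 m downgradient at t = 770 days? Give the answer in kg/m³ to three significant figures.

For an instantaneous plane source, C(x,t) = M/(n_e·A·√(4πDt)) · exp(−(x−vt)²/(4Dt)), with n_e·A the pore (flow) area.
Plume center vt = 0.081 × 770 = 62.37 m, so the well at 82 m is 19.63 m downgradient of the peak.
√(4πDt) = 26.94 m, giving peak height M/(n_e·A·√(4πDt)) = 260/(0.22 × 71 × 26.94) = 0.6179 kg/m³.
(x−vt)²/(4Dt) = (19.63)²/(4 × 0.075 × 770) = 1.668; exp(−1.668) = 0.1886.
C = 0.6179 × 0.1886 = 0.117 kg/m³.

0.117 kg/m³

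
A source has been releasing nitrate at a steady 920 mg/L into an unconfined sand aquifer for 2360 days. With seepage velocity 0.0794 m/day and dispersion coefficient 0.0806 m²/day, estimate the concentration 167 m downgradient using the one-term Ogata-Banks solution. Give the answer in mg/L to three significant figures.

784 mg/L

For a continuous step input, C/C₀ ≈ ½·erfc((x−vt)/(2√(Dt))).
vt = 0.0794 × 2360 = 187.384 m and 2√(Dt) = 2√(0.0806 × 2360) = 27.58 m.
Argument (x−vt)/(2√(Dt)) = (167 − 187.384)/27.58 = -0.7391; ½·erfc(-0.7391) = 0.8520.
C = 920 × 0.8520 = 784 mg/L.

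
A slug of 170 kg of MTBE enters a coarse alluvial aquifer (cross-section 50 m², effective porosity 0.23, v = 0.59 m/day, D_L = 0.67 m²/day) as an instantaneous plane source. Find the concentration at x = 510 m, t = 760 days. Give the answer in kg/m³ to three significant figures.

0.0287 kg/m³

For an instantaneous plane source, C(x,t) = M/(n_e·A·√(4πDt)) · exp(−(x−vt)²/(4Dt)), with n_e·A the pore (flow) area.
Plume center vt = 0.59 × 760 = 448.4 m, so the well at 510 m is 61.6 m downgradient of the peak.
√(4πDt) = 79.99 m, giving peak height M/(n_e·A·√(4πDt)) = 170/(0.23 × 50 × 79.99) = 0.1848 kg/m³.
(x−vt)²/(4Dt) = (61.6)²/(4 × 0.67 × 760) = 1.863; exp(−1.863) = 0.1552.
C = 0.1848 × 0.1552 = 0.0287 kg/m³.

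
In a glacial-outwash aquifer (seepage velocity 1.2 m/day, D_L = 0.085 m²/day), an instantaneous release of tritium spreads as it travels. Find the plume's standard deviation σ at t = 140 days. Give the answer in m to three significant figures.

Dispersive spreading gives a Gaussian with σ² = 2Dt; advection only shifts the center.
σ = √(2 × 0.085 × 140) = 4.88 m.

4.88 m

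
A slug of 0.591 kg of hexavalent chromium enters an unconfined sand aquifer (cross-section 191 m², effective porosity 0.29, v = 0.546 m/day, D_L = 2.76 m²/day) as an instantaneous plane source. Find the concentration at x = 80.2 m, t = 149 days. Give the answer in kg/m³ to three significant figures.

For an instantaneous plane source, C(x,t) = M/(n_e·A·√(4πDt)) · exp(−(x−vt)²/(4Dt)), with n_e·A the pore (flow) area.
Plume center vt = 0.546 × 149 = 81.354 m, so the well at 80.2 m is 1.154 m upgradient of the peak.
√(4πDt) = 71.89 m, giving peak height M/(n_e·A·√(4πDt)) = 0.591/(0.29 × 191 × 71.89) = 0.0001484 kg/m³.
(x−vt)²/(4Dt) = (-1.154)²/(4 × 2.76 × 149) = 0.0008096; exp(−0.0008096) = 0.9992.
C = 0.0001484 × 0.9992 = 0.000148 kg/m³.

0.000148 kg/m³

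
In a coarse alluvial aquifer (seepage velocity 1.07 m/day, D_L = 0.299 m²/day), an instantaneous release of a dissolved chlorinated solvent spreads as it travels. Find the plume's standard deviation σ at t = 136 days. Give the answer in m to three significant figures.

9.02 m

Dispersive spreading gives a Gaussian with σ² = 2Dt; advection only shifts the center.
σ = √(2 × 0.299 × 136) = 9.02 m.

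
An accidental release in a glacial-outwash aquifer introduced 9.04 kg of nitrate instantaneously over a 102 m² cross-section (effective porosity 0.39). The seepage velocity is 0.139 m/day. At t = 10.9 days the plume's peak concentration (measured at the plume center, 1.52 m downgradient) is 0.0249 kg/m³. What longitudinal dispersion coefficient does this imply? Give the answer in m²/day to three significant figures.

0.608 m²/day

At the plume center C_max = M/(n_e·A·√(4πDt)), so D = M²/(4πt·(n_e·A·C_max)²).
n_e·A·C_max = 0.39 × 102 × 0.0249 = 0.9905 kg/m.
D = 9.04²/(4π × 10.9 × 0.9905²) = 0.608 m²/day.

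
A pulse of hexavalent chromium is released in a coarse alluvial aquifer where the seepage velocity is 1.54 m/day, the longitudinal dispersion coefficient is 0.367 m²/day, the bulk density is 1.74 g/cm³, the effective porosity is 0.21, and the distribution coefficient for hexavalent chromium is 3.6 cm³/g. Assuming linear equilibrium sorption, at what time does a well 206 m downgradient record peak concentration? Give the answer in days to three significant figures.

4120 days

Retardation factor R = 1 + ρ_b·K_d/n = 1 + 1.74 × 3.6/0.21 = 30.83.
Sorption retards both mechanisms: v_R = v/R = 0.04995 m/day, D_R = D/R = 0.01190 m²/day.
Peak time from v_R²t² + 2D_R t − x² = 0: t = (√(D_R² + v_R²x²) − D_R)/v_R².
√(D_R² + v_R²x²) = √(0.01190² + 0.04995² × 206²) = 10.29; v_R² = 0.002495.
t = (10.29 − 0.01190)/0.002495 = 4120 days.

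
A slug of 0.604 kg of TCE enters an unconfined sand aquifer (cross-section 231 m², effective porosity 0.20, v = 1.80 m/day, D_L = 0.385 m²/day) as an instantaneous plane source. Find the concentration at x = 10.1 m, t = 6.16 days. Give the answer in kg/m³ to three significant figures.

0.00216 kg/m³

For an instantaneous plane source, C(x,t) = M/(n_e·A·√(4πDt)) · exp(−(x−vt)²/(4Dt)), with n_e·A the pore (flow) area.
Plume center vt = 1.80 × 6.16 = 11.088 m, so the well at 10.1 m is 0.988 m upgradient of the peak.
√(4πDt) = 5.459 m, giving peak height M/(n_e·A·√(4πDt)) = 0.604/(0.20 × 231 × 5.459) = 0.002395 kg/m³.
(x−vt)²/(4Dt) = (-0.988)²/(4 × 0.385 × 6.16) = 0.1029; exp(−0.1029) = 0.9022.
C = 0.002395 × 0.9022 = 0.00216 kg/m³.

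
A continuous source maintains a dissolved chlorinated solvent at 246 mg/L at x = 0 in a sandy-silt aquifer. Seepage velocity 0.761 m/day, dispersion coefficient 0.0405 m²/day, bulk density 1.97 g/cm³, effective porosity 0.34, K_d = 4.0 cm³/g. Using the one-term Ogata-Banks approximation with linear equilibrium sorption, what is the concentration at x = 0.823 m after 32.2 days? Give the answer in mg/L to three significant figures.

Retardation factor R = 1 + ρ_b·K_d/n = 1 + 1.97 × 4.0/0.34 = 24.18.
Sorption retards both mechanisms: v_R = v/R = 0.03147 m/day, D_R = D/R = 0.001675 m²/day.
v_R·t = 0.03147 × 32.2 = 1.013334 m; 2√(D_R t) = 0.4645 m; argument = (0.823 − 1.013334)/0.4645 = -0.4098.
C = C₀ × ½·erfc(-0.4098) = 246 × 0.7189 = 177 mg/L.

177 mg/L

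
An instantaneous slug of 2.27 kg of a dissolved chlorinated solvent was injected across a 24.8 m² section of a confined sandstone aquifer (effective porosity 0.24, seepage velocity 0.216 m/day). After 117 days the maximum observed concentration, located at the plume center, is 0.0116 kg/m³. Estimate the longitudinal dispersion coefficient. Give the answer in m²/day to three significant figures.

At the plume center C_max = M/(n_e·A·√(4πDt)), so D = M²/(4πt·(n_e·A·C_max)²).
n_e·A·C_max = 0.24 × 24.8 × 0.0116 = 0.06904 kg/m.
D = 2.27²/(4π × 117 × 0.06904²) = 0.735 m²/day.

0.735 m²/day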